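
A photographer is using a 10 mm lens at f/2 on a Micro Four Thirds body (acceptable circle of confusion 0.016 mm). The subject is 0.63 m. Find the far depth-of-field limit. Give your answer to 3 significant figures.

Hyperfocal distance H = f²/(N·c) + f = 10²/(2 × 0.016) + 10 = 100/0.032 + 10 ≈ 3135.0 mm ≈ 3.135 m.
Far limit Df = s·(H − f)/(H − s) = 630 × (3135.0 − 10) / (3135.0 − 630) = 630 × 3125.0 / 2505.0 ≈ 785.93 mm ≈ 0.786 m.

0.786 m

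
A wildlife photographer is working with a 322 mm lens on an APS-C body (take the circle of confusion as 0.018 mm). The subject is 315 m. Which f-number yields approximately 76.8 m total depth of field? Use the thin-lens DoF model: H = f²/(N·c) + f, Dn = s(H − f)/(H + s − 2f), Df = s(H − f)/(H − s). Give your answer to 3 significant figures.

Write h = H − f = f²/(N·c). The thin-lens limits are Dn = s·h/(h + (s−f)) and Df = s·h/(h − (s−f)), so DoF = Df − Dn = 2·s·(s−f)·h / (h² − (s−f)²).
That is a quadratic in h: DoF·h² − 2·s·(s−f)·h − DoF·(s−f)² = 0 ⇒ h = (s−f)·(s + √(s² + DoF²)) / DoF = 314678 × (315000 + √(315000² + 76800²)) / 76800 = 314678 × (315000 + 324227) / 76800 ≈ 2619150 mm.
Then N = f²/(c·h) = 322² / (0.018 × 2619150) = 103684 / 47145 ≈ 2.20.

f/2.20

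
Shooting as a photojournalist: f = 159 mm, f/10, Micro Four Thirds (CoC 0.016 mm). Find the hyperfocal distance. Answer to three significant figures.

158 m

Hyperfocal distance H = f²/(N·c) + f = 159²/(10 × 0.016) + 159 = 25281/0.16 + 159 ≈ 158165.2 mm ≈ 158 m.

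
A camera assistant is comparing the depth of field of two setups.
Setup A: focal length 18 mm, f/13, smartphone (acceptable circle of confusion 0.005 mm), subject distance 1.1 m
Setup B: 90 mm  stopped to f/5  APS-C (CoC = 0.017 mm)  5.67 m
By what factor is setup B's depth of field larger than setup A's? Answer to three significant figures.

1.33

Setup A: H = 18²/(13×0.005) + 18 ≈ 5002.6 mm; DoF = Df − Dn = 1404.97 − 903.81 ≈ 501.16 mm.
Setup B: H = 90²/(5×0.017) + 90 ≈ 95384.1 mm; DoF = Df − Dn = 6022.66 − 5356.36 ≈ 666.30 mm.
Ratio = 666.30 / 501.16 ≈ 1.33.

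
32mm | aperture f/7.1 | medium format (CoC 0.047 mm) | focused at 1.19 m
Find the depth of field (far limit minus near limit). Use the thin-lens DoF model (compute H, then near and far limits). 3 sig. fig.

1.05 m

Hyperfocal distance H = f²/(N·c) + f = 32²/(7.1 × 0.047) + 32 = 1024/0.3337 + 32 ≈ 3100.6 mm ≈ 3.101 m.
Near limit Dn = s·(H − f)/(H + s − 2f) = 1190 × (3100.6 − 32) / (3100.6 + 1190 − 2 × 32) = 1190 × 3068.6 / 4226.6 ≈ 864.0 mm.
Far limit Df = s·(H − f)/(H − s) = 1190 × (3100.6 − 32) / (3100.6 − 1190) = 1190 × 3068.6 / 1910.6 ≈ 1911.2 mm.
Depth of field = Df − Dn = 1911.2 − 864.0 ≈ 1047.2 mm ≈ 1.05 m.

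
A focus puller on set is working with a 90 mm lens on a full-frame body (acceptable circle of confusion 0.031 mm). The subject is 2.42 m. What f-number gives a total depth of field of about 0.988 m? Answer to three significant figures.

Write h = H − f = f²/(N·c). The thin-lens limits are Dn = s·h/(h + (s−f)) and Df = s·h/(h − (s−f)), so DoF = Df − Dn = 2·s·(s−f)·h / (h² − (s−f)²).
That is a quadratic in h: DoF·h² − 2·s·(s−f)·h − DoF·(s−f)² = 0 ⇒ h = (s−f)·(s + √(s² + DoF²)) / DoF = 2330 × (2420 + √(2420² + 988²)) / 988 = 2330 × (2420 + 2613.91) / 988 ≈ 11871 mm.
Then N = f²/(c·h) = 90² / (0.031 × 11871) = 8100 / 368.02 ≈ 22.

f/22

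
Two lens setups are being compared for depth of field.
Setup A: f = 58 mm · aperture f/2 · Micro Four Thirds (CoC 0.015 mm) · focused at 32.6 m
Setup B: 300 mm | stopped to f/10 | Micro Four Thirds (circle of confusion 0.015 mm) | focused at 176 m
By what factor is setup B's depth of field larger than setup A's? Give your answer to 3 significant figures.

Setup A: H = 58²/(2×0.015) + 58 ≈ 112191.3 mm; DoF = Df − Dn = 45929 − 25267 ≈ 20662 mm.
Setup B: H = 300²/(10×0.015) + 300 ≈ 600300.0 mm; DoF = Df − Dn = 248881 − 136135 ≈ 112746 mm.
Ratio = 112746 / 20662 ≈ 5.46.

5.46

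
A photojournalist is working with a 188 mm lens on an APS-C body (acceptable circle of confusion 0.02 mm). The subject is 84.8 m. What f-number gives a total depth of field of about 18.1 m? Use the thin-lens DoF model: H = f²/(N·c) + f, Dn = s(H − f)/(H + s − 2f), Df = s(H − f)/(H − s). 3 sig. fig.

f/2.20

Write h = H − f = f²/(N·c). The thin-lens limits are Dn = s·h/(h + (s−f)) and Df = s·h/(h − (s−f)), so DoF = Df − Dn = 2·s·(s−f)·h / (h² − (s−f)²).
That is a quadratic in h: DoF·h² − 2·s·(s−f)·h − DoF·(s−f)² = 0 ⇒ h = (s−f)·(s + √(s² + DoF²)) / DoF = 84612 × (84800 + √(84800² + 18100²)) / 18100 = 84612 × (84800 + 86710.1) / 18100 ≈ 801758 mm.
Then N = f²/(c·h) = 188² / (0.02 × 801758) = 35344 / 16035 ≈ 2.20.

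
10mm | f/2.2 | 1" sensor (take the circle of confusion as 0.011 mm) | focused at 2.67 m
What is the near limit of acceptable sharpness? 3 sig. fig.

Hyperfocal distance H = f²/(N·c) + f = 10²/(2.2 × 0.011) + 10 = 100/0.0242 + 10 ≈ 4142.2 mm ≈ 4.142 m.
Near limit Dn = s·(H − f)/(H + s − 2f) = 2670 × (4142.2 − 10) / (4142.2 + 2670 − 2 × 10) = 2670 × 4132.2 / 6792.2 ≈ 1624.4 mm ≈ 1.62 m.

1.62 m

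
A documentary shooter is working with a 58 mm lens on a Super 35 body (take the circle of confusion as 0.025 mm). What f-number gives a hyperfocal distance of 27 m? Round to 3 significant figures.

Rearrange H = f²/(N·c) + f for N: N = f² / ((H − f)·c).
N = 58² / ((27000 − 58) × 0.025) = 3364 / 673.6 ≈ 4.99.

f/4.99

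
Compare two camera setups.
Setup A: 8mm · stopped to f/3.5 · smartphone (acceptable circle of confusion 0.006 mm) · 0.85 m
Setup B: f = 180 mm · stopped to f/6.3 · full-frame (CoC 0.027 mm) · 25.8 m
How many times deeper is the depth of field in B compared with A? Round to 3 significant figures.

13.9

Setup A: H = 8²/(3.5×0.006) + 8 ≈ 3055.6 mm; DoF = Df − Dn = 1174.49 − 666.00 ≈ 508.49 mm.
Setup B: H = 180²/(6.3×0.027) + 180 ≈ 190656.2 mm; DoF = Df − Dn = 29809.5 − 22741.2 ≈ 7068.3 mm.
Ratio = 7068.3 / 508.49 ≈ 13.9.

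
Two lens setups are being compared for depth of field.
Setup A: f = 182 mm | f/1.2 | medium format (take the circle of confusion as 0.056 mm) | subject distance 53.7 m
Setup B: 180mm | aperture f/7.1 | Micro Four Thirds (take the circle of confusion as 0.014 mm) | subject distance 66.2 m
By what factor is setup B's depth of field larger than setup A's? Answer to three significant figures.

2.37

Setup A: H = 182²/(1.2×0.056) + 182 ≈ 493098.7 mm; DoF = Df − Dn = 60241 − 48441 ≈ 11800 mm.
Setup B: H = 180²/(7.1×0.014) + 180 ≈ 326135.7 mm; DoF = Df − Dn = 83014 − 55050 ≈ 27964 mm.
Ratio = 27964 / 11800 ≈ 2.37.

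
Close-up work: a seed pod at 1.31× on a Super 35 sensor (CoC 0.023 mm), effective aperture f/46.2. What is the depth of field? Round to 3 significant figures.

At magnification m, DoF ≈ 2·N_eff·c/m² = 2 × 46.2 × 0.023 / 1.31² = 2.125 / 1.716 ≈ 1.24 mm.

1.24 mm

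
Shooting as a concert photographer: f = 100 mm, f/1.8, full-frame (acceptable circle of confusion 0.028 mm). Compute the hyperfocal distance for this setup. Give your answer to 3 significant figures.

199 m

Hyperfocal distance H = f²/(N·c) + f = 100²/(1.8 × 0.028) + 100 = 10000/0.0504 + 100 ≈ 198512.7 mm ≈ 199 m.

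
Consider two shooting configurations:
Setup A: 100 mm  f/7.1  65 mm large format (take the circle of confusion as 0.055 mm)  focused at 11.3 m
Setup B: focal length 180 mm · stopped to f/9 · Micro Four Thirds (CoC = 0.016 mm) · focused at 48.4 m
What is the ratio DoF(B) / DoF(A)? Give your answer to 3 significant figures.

1.78

Setup A: H = 100²/(7.1×0.055) + 100 ≈ 25708.2 mm; DoF = Df − Dn = 20084 − 7862 ≈ 12222 mm.
Setup B: H = 180²/(9×0.016) + 180 ≈ 225180.0 mm; DoF = Df − Dn = 61602 − 39858 ≈ 21744 mm.
Ratio = 21744 / 12222 ≈ 1.78.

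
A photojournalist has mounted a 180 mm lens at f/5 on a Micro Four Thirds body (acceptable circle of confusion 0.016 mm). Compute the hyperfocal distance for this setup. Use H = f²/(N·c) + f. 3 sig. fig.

Hyperfocal distance H = f²/(N·c) + f = 180²/(5 × 0.016) + 180 = 32400/0.08 + 180 ≈ 405180.0 mm ≈ 405 m.

405 m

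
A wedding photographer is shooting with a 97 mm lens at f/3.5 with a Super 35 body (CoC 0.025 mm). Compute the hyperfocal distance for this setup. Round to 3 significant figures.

108 m

Hyperfocal distance H = f²/(N·c) + f = 97²/(3.5 × 0.025) + 97 = 9409/0.0875 + 97 ≈ 107628.4 mm ≈ 108 m.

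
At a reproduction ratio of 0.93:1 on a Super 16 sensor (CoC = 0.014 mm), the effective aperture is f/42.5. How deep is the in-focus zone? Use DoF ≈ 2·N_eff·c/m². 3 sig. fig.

1.38 mm

At magnification m, DoF ≈ 2·N_eff·c/m² = 2 × 42.5 × 0.014 / 0.93² = 1.19 / 0.8649 ≈ 1.38 mm.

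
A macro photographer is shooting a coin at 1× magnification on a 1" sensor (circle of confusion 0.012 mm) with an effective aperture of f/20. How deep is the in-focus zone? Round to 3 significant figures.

0.480 mm

At magnification m, DoF ≈ 2·N_eff·c/m² = 2 × 20 × 0.012 / 1² = 0.48 / 1 ≈ 0.48 mm.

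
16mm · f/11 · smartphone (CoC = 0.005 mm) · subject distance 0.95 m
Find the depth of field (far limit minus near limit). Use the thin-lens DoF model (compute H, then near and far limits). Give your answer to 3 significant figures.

Hyperfocal distance H = f²/(N·c) + f = 16²/(11 × 0.005) + 16 = 256/0.055 + 16 ≈ 4670.5 mm ≈ 4.671 m.
Near limit Dn = s·(H − f)/(H + s − 2f) = 950 × (4670.5 − 16) / (4670.5 + 950 − 2 × 16) = 950 × 4654.5 / 5588.5 ≈ 791.23 mm.
Far limit Df = s·(H − f)/(H − s) = 950 × (4670.5 − 16) / (4670.5 − 950) = 950 × 4654.5 / 3720.5 ≈ 1188.49 mm.
Depth of field = Df − Dn = 1188.49 − 791.23 ≈ 397.26 mm.

397 mm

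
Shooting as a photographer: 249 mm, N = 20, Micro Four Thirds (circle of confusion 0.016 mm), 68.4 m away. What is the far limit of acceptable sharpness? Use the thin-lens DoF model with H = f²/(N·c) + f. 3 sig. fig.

Hyperfocal distance H = f²/(N·c) + f = 249²/(20 × 0.016) + 249 = 62001/0.32 + 249 ≈ 194002.1 mm ≈ 194.0 m.
Far limit Df = s·(H − f)/(H − s) = 68400 × (194002.1 − 249) / (194002.1 − 68400) = 68400 × 193753.1 / 125602.1 ≈ 105513 mm ≈ 106 m.

106 m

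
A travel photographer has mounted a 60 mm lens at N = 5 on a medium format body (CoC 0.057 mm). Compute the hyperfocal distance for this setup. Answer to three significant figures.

12.7 m

Hyperfocal distance H = f²/(N·c) + f = 60²/(5 × 0.057) + 60 = 3600/0.285 + 60 ≈ 12691.6 mm ≈ 12.7 m.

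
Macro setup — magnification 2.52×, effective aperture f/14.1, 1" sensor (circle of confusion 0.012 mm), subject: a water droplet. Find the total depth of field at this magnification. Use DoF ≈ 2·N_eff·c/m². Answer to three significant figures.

0.0533 mm

At magnification m, DoF ≈ 2·N_eff·c/m² = 2 × 14.1 × 0.012 / 2.52² = 0.3384 / 6.35 ≈ 0.0533 mm.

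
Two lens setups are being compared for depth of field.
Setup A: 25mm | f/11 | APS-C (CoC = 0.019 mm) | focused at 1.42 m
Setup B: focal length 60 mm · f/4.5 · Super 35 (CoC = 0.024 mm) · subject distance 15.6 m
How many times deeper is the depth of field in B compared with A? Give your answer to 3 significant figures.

Setup A: H = 25²/(11×0.019) + 25 ≈ 3015.4 mm; DoF = Df − Dn = 2661.6 − 968.3 ≈ 1693.3 mm.
Setup B: H = 60²/(4.5×0.024) + 60 ≈ 33393.3 mm; DoF = Df − Dn = 29224 − 10640 ≈ 18584 mm.
Ratio = 18584 / 1693.3 ≈ 11.0.

11.0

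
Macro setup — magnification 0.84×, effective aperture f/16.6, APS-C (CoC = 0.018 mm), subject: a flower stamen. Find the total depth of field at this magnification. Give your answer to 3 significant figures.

At magnification m, DoF ≈ 2·N_eff·c/m² = 2 × 16.6 × 0.018 / 0.84² = 0.5976 / 0.7056 ≈ 0.847 mm.

0.847 mm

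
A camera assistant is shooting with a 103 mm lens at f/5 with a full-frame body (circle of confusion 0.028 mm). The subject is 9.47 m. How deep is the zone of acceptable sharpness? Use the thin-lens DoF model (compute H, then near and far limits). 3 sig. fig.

2.38 m

Hyperfocal distance H = f²/(N·c) + f = 103²/(5 × 0.028) + 103 = 10609/0.14 + 103 ≈ 75881.6 mm ≈ 75.88 m.
Near limit Dn = s·(H − f)/(H + s − 2f) = 9470 × (75881.6 − 103) / (75881.6 + 9470 − 2 × 103) = 9470 × 75778.6 / 85145.6 ≈ 8428.2 mm.
Far limit Df = s·(H − f)/(H − s) = 9470 × (75881.6 − 103) / (75881.6 − 9470) = 9470 × 75778.6 / 66411.6 ≈ 10805.7 mm.
Depth of field = Df − Dn = 10805.7 − 8428.2 ≈ 2377.5 mm ≈ 2.38 m.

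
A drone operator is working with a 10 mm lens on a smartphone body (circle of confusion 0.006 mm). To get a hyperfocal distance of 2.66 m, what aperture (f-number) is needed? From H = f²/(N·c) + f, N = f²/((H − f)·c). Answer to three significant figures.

f/6.29

Rearrange H = f²/(N·c) + f for N: N = f² / ((H − f)·c).
N = 10² / ((2660 − 10) × 0.006) = 100 / 15.90 ≈ 6.29.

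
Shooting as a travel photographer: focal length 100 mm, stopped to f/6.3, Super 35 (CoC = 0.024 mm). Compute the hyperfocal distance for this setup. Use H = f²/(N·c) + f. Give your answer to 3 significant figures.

66.2 m

Hyperfocal distance H = f²/(N·c) + f = 100²/(6.3 × 0.024) + 100 = 10000/0.1512 + 100 ≈ 66237.6 mm ≈ 66.2 m.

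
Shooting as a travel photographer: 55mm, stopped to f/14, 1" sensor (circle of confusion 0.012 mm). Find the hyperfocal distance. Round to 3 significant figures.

Hyperfocal distance H = f²/(N·c) + f = 55²/(14 × 0.012) + 55 = 3025/0.168 + 55 ≈ 18061.0 mm ≈ 18.1 m.

18.1 m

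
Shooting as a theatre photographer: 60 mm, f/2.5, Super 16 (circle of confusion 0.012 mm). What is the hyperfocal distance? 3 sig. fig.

120 m

Hyperfocal distance H = f²/(N·c) + f = 60²/(2.5 × 0.012) + 60 = 3600/0.03 + 60 ≈ 120060.0 mm ≈ 120 m.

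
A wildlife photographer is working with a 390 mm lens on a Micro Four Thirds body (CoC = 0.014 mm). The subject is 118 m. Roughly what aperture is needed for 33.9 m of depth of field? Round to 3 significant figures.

f/13

Write h = H − f = f²/(N·c). The thin-lens limits are Dn = s·h/(h + (s−f)) and Df = s·h/(h − (s−f)), so DoF = Df − Dn = 2·s·(s−f)·h / (h² − (s−f)²).
That is a quadratic in h: DoF·h² − 2·s·(s−f)·h − DoF·(s−f)² = 0 ⇒ h = (s−f)·(s + √(s² + DoF²)) / DoF = 117610 × (118000 + √(118000² + 33900²)) / 33900 = 117610 × (118000 + 122773) / 33900 ≈ 835319 mm.
Then N = f²/(c·h) = 390² / (0.014 × 835319) = 152100 / 11694 ≈ 13.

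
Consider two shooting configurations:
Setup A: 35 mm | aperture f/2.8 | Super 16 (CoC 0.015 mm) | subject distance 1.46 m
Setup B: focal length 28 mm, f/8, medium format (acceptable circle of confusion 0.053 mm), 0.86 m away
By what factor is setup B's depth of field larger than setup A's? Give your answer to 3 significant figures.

Setup A: H = 35²/(2.8×0.015) + 35 ≈ 29201.7 mm; DoF = Df − Dn = 1535.00 − 1391.99 ≈ 143.01 mm.
Setup B: H = 28²/(8×0.053) + 28 ≈ 1877.1 mm; DoF = Df − Dn = 1563.52 − 593.12 ≈ 970.40 mm.
Ratio = 970.40 / 143.01 ≈ 6.79.

6.79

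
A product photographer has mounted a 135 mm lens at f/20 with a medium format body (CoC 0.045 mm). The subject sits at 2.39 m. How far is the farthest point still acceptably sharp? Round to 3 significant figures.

2.69 m

Hyperfocal distance H = f²/(N·c) + f = 135²/(20 × 0.045) + 135 = 18225/0.9 + 135 ≈ 20385.0 mm ≈ 20.39 m.
Far limit Df = s·(H − f)/(H − s) = 2390 × (20385.0 − 135) / (20385.0 − 2390) = 2390 × 20250.0 / 17995.0 ≈ 2689.5 mm ≈ 2.69 m.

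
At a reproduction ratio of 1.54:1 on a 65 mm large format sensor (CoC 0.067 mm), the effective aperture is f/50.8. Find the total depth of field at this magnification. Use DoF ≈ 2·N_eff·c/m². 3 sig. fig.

At magnification m, DoF ≈ 2·N_eff·c/m² = 2 × 50.8 × 0.067 / 1.54² = 6.807 / 2.372 ≈ 2.87 mm.

2.87 mm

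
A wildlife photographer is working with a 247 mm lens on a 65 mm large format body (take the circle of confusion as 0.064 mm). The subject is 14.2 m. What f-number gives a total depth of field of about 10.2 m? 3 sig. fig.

Write h = H − f = f²/(N·c). The thin-lens limits are Dn = s·h/(h + (s−f)) and Df = s·h/(h − (s−f)), so DoF = Df − Dn = 2·s·(s−f)·h / (h² − (s−f)²).
That is a quadratic in h: DoF·h² − 2·s·(s−f)·h − DoF·(s−f)² = 0 ⇒ h = (s−f)·(s + √(s² + DoF²)) / DoF = 13953 × (14200 + √(14200² + 10200²)) / 10200 = 13953 × (14200 + 17483.7) / 10200 ≈ 43341 mm.
Then N = f²/(c·h) = 247² / (0.064 × 43341) = 61009 / 2773.9 ≈ 22.

f/22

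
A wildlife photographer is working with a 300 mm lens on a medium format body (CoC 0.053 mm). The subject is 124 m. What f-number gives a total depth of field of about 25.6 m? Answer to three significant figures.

f/1.40

Write h = H − f = f²/(N·c). The thin-lens limits are Dn = s·h/(h + (s−f)) and Df = s·h/(h − (s−f)), so DoF = Df − Dn = 2·s·(s−f)·h / (h² − (s−f)²).
That is a quadratic in h: DoF·h² − 2·s·(s−f)·h − DoF·(s−f)² = 0 ⇒ h = (s−f)·(s + √(s² + DoF²)) / DoF = 123700 × (124000 + √(124000² + 25600²)) / 25600 = 123700 × (124000 + 126615) / 25600 ≈ 1210980 mm.
Then N = f²/(c·h) = 300² / (0.053 × 1210980) = 90000 / 64182 ≈ 1.40.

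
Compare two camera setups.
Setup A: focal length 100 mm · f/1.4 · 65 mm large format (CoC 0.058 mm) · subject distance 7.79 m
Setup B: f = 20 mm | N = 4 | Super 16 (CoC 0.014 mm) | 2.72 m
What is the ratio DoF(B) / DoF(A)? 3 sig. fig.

Setup A: H = 100²/(1.4×0.058) + 100 ≈ 123252.7 mm; DoF = Df − Dn = 8308.83 − 7332.16 ≈ 976.67 mm.
Setup B: H = 20²/(4×0.014) + 20 ≈ 7162.9 mm; DoF = Df − Dn = 4373.0 − 1973.9 ≈ 2399.1 mm.
Ratio = 2399.1 / 976.67 ≈ 2.46.

2.46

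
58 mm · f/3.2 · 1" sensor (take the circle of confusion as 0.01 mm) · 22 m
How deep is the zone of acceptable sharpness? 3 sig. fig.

9.60 m

Hyperfocal distance H = f²/(N·c) + f = 58²/(3.2 × 0.01) + 58 = 3364/0.032 + 58 ≈ 105183.0 mm ≈ 105.2 m.
Near limit Dn = s·(H − f)/(H + s − 2f) = 22000 × (105183.0 − 58) / (105183.0 + 22000 − 2 × 58) = 22000 × 105125.0 / 127067.0 ≈ 18201.0 mm.
Far limit Df = s·(H − f)/(H − s) = 22000 × (105183.0 − 58) / (105183.0 − 22000) = 22000 × 105125.0 / 83183.0 ≈ 27803.2 mm.
Depth of field = Df − Dn = 27803.2 − 18201.0 ≈ 9602.2 mm ≈ 9.60 m.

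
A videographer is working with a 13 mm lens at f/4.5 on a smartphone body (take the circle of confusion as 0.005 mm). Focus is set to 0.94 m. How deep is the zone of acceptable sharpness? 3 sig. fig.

Hyperfocal distance H = f²/(N·c) + f = 13²/(4.5 × 0.005) + 13 = 169/0.0225 + 13 ≈ 7524.1 mm ≈ 7.524 m.
Near limit Dn = s·(H − f)/(H + s − 2f) = 940 × (7524.1 − 13) / (7524.1 + 940 − 2 × 13) = 940 × 7511.1 / 8438.1 ≈ 836.73 mm.
Far limit Df = s·(H − f)/(H − s) = 940 × (7524.1 − 13) / (7524.1 − 940) = 940 × 7511.1 / 6584.1 ≈ 1072.35 mm.
Depth of field = Df − Dn = 1072.35 − 836.73 ≈ 235.62 mm.

236 mm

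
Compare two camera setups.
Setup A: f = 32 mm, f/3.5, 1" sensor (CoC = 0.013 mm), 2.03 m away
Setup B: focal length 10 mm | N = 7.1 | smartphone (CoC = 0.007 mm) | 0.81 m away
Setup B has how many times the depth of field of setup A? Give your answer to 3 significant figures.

Setup A: H = 32²/(3.5×0.013) + 32 ≈ 22537.5 mm; DoF = Df − Dn = 2227.78 − 1864.48 ≈ 363.30 mm.
Setup B: H = 10²/(7.1×0.007) + 10 ≈ 2022.1 mm; DoF = Df − Dn = 1344.62 − 579.56 ≈ 765.06 mm.
Ratio = 765.06 / 363.30 ≈ 2.11.

2.11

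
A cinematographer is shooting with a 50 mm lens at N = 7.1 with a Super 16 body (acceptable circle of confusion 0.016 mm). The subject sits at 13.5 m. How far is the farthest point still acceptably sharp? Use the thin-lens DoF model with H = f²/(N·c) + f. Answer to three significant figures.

Hyperfocal distance H = f²/(N·c) + f = 50²/(7.1 × 0.016) + 50 = 2500/0.1136 + 50 ≈ 22057.0 mm ≈ 22.06 m.
Far limit Df = s·(H − f)/(H − s) = 13500 × (22057.0 − 50) / (22057.0 − 13500) = 13500 × 22007.0 / 8557.0 ≈ 34719 mm ≈ 34.7 m.

34.7 m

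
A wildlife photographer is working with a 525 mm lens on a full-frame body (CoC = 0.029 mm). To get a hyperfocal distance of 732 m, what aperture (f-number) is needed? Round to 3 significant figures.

f/13

Rearrange H = f²/(N·c) + f for N: N = f² / ((H − f)·c).
N = 525² / ((732000 − 525) × 0.029) = 275625 / 21213 ≈ 13.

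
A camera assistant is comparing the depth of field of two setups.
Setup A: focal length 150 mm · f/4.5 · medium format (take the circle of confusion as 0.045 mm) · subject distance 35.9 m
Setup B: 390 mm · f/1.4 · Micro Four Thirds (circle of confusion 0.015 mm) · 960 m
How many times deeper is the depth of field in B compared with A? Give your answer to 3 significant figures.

Setup A: H = 150²/(4.5×0.045) + 150 ≈ 111261.1 mm; DoF = Df − Dn = 52930 − 27161 ≈ 25769 mm.
Setup B: H = 390²/(1.4×0.015) + 390 ≈ 7243247.1 mm; DoF = Df − Dn = 1106616 − 847689 ≈ 258927 mm.
Ratio = 258927 / 25769 ≈ 10.0.

10.0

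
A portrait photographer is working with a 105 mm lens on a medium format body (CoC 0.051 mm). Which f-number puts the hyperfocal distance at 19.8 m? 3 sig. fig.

Rearrange H = f²/(N·c) + f for N: N = f² / ((H − f)·c).
N = 105² / ((19800 − 105) × 0.051) = 11025 / 1004 ≈ 11.

f/11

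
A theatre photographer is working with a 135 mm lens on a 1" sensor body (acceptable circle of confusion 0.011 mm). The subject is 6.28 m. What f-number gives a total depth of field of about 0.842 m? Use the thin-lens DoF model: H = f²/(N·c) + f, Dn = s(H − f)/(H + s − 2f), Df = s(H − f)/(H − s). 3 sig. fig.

Write h = H − f = f²/(N·c). The thin-lens limits are Dn = s·h/(h + (s−f)) and Df = s·h/(h − (s−f)), so DoF = Df − Dn = 2·s·(s−f)·h / (h² − (s−f)²).
That is a quadratic in h: DoF·h² − 2·s·(s−f)·h − DoF·(s−f)² = 0 ⇒ h = (s−f)·(s + √(s² + DoF²)) / DoF = 6145 × (6280 + √(6280² + 842²)) / 842 = 6145 × (6280 + 6336.19) / 842 ≈ 92074 mm.
Then N = f²/(c·h) = 135² / (0.011 × 92074) = 18225 / 1012.8 ≈ 18.

f/18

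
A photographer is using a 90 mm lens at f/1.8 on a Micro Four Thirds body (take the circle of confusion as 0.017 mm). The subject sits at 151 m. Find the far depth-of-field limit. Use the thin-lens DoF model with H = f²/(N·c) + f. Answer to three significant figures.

351 m

Hyperfocal distance H = f²/(N·c) + f = 90²/(1.8 × 0.017) + 90 = 8100/0.0306 + 90 ≈ 264795.9 mm ≈ 264.8 m.
Far limit Df = s·(H − f)/(H − s) = 151000 × (264795.9 − 90) / (264795.9 − 151000) = 151000 × 264705.9 / 113795.9 ≈ 351248 mm ≈ 351 m.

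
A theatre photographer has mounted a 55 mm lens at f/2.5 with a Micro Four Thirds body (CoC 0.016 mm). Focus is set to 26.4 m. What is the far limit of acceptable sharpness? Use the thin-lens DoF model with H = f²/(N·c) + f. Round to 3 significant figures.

Hyperfocal distance H = f²/(N·c) + f = 55²/(2.5 × 0.016) + 55 = 3025/0.04 + 55 ≈ 75680.0 mm ≈ 75.68 m.
Far limit Df = s·(H − f)/(H − s) = 26400 × (75680.0 − 55) / (75680.0 − 26400) = 26400 × 75625.0 / 49280.0 ≈ 40513 mm ≈ 40.5 m.

40.5 m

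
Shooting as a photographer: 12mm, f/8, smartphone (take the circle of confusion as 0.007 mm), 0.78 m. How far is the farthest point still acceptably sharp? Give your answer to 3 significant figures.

Hyperfocal distance H = f²/(N·c) + f = 12²/(8 × 0.007) + 12 = 144/0.056 + 12 ≈ 2583.4 mm ≈ 2.583 m.
Far limit Df = s·(H − f)/(H − s) = 780 × (2583.4 − 12) / (2583.4 − 780) = 780 × 2571.4 / 1803.4 ≈ 1112.2 mm ≈ 1.11 m.

1.11 m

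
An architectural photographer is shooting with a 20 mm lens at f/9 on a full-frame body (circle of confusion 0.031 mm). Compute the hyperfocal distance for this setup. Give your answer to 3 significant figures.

Hyperfocal distance H = f²/(N·c) + f = 20²/(9 × 0.031) + 20 = 400/0.279 + 20 ≈ 1453.7 mm ≈ 1.45 m.

1.45 m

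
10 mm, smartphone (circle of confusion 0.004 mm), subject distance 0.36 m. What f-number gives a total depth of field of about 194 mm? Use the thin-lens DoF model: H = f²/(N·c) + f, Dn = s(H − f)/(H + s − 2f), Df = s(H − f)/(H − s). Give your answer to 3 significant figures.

Write h = H − f = f²/(N·c). The thin-lens limits are Dn = s·h/(h + (s−f)) and Df = s·h/(h − (s−f)), so DoF = Df − Dn = 2·s·(s−f)·h / (h² − (s−f)²).
That is a quadratic in h: DoF·h² − 2·s·(s−f)·h − DoF·(s−f)² = 0 ⇒ h = (s−f)·(s + √(s² + DoF²)) / DoF = 350 × (360 + √(360² + 194²)) / 194 = 350 × (360 + 408.945) / 194 ≈ 1387.3 mm.
Then N = f²/(c·h) = 10² / (0.004 × 1387.3) = 100 / 5.5491 ≈ 18.

f/18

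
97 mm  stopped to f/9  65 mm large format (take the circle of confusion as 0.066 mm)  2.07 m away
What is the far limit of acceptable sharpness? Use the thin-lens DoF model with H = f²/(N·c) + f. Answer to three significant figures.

Hyperfocal distance H = f²/(N·c) + f = 97²/(9 × 0.066) + 97 = 9409/0.594 + 97 ≈ 15937.1 mm ≈ 15.94 m.
Far limit Df = s·(H − f)/(H − s) = 2070 × (15937.1 − 97) / (15937.1 − 2070) = 2070 × 15840.1 / 13867.1 ≈ 2364.5 mm ≈ 2.36 m.

2.36 m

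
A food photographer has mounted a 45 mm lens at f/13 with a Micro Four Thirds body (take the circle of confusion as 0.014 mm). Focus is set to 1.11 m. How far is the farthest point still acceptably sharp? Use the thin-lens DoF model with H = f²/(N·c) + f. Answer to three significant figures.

1.23 m

Hyperfocal distance H = f²/(N·c) + f = 45²/(13 × 0.014) + 45 = 2025/0.182 + 45 ≈ 11171.4 mm ≈ 11.17 m.
Far limit Df = s·(H − f)/(H − s) = 1110 × (11171.4 − 45) / (11171.4 − 1110) = 1110 × 11126.4 / 10061.4 ≈ 1227.5 mm ≈ 1.23 m.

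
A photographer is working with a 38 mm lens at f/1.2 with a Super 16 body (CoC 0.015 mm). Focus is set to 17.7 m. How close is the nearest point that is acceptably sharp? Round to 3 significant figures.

Hyperfocal distance H = f²/(N·c) + f = 38²/(1.2 × 0.015) + 38 = 1444/0.018 + 38 ≈ 80260.2 mm ≈ 80.26 m.
Near limit Dn = s·(H − f)/(H + s − 2f) = 17700 × (80260.2 − 38) / (80260.2 + 17700 − 2 × 38) = 17700 × 80222.2 / 97884.2 ≈ 14506 mm ≈ 14.5 m.

14.5 m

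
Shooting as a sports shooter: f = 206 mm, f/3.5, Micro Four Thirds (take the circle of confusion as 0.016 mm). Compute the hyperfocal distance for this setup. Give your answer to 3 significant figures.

758 m

Hyperfocal distance H = f²/(N·c) + f = 206²/(3.5 × 0.016) + 206 = 42436/0.056 + 206 ≈ 757991.7 mm ≈ 758 m.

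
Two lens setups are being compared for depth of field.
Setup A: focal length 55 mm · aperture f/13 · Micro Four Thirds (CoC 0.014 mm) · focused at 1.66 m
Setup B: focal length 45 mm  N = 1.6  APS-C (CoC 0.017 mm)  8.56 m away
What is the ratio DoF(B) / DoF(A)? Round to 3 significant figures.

6.13

Setup A: H = 55²/(13×0.014) + 55 ≈ 16675.9 mm; DoF = Df − Dn = 1837.43 − 1513.82 ≈ 323.61 mm.
Setup B: H = 45²/(1.6×0.017) + 45 ≈ 74493.5 mm; DoF = Df − Dn = 9665.5 − 7681.4 ≈ 1984.1 mm.
Ratio = 1984.1 / 323.61 ≈ 6.13.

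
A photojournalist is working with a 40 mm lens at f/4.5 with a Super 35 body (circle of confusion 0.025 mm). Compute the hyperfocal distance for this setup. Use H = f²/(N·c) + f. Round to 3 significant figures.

Hyperfocal distance H = f²/(N·c) + f = 40²/(4.5 × 0.025) + 40 = 1600/0.1125 + 40 ≈ 14262.2 mm ≈ 14.3 m.

14.3 m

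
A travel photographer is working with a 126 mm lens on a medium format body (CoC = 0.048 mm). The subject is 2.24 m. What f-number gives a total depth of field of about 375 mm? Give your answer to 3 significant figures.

f/13

Write h = H − f = f²/(N·c). The thin-lens limits are Dn = s·h/(h + (s−f)) and Df = s·h/(h − (s−f)), so DoF = Df − Dn = 2·s·(s−f)·h / (h² − (s−f)²).
That is a quadratic in h: DoF·h² − 2·s·(s−f)·h − DoF·(s−f)² = 0 ⇒ h = (s−f)·(s + √(s² + DoF²)) / DoF = 2114 × (2240 + √(2240² + 375²)) / 375 = 2114 × (2240 + 2271.17) / 375 ≈ 25431 mm.
Then N = f²/(c·h) = 126² / (0.048 × 25431) = 15876 / 1220.7 ≈ 13.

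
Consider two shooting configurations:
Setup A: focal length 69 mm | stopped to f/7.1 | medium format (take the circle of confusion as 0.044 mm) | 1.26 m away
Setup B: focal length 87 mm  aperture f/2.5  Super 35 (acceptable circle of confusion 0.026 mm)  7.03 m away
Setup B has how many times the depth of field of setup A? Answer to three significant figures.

4.25

Setup A: H = 69²/(7.1×0.044) + 69 ≈ 15309.1 mm; DoF = Df − Dn = 1366.82 − 1168.67 ≈ 198.15 mm.
Setup B: H = 87²/(2.5×0.026) + 87 ≈ 116533.2 mm; DoF = Df − Dn = 7475.73 − 6634.43 ≈ 841.30 mm.
Ratio = 841.30 / 198.15 ≈ 4.25.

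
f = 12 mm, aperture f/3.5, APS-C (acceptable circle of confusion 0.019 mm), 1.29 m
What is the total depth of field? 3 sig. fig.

Hyperfocal distance H = f²/(N·c) + f = 12²/(3.5 × 0.019) + 12 = 144/0.0665 + 12 ≈ 2177.4 mm ≈ 2.177 m.
Near limit Dn = s·(H − f)/(H + s − 2f) = 1290 × (2177.4 − 12) / (2177.4 + 1290 − 2 × 12) = 1290 × 2165.4 / 3443.4 ≈ 811.2 mm.
Far limit Df = s·(H − f)/(H − s) = 1290 × (2177.4 − 12) / (2177.4 − 1290) = 1290 × 2165.4 / 887.4 ≈ 3147.8 mm.
Depth of field = Df − Dn = 3147.8 − 811.2 ≈ 2336.6 mm ≈ 2.34 m.

2.34 m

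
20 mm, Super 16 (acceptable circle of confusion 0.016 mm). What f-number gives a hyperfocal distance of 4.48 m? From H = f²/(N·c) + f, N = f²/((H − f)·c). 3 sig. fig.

Rearrange H = f²/(N·c) + f for N: N = f² / ((H − f)·c).
N = 20² / ((4480 − 20) × 0.016) = 400 / 71.36 ≈ 5.61.

f/5.61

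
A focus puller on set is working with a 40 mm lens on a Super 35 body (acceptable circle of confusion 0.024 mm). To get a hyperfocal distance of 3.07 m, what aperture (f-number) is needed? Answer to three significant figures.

f/22

Rearrange H = f²/(N·c) + f for N: N = f² / ((H − f)·c).
N = 40² / ((3070 − 40) × 0.024) = 1600 / 72.72 ≈ 22.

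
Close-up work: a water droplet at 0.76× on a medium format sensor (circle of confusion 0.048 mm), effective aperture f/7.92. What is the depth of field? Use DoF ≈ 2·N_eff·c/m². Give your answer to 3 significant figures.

1.32 mm

At magnification m, DoF ≈ 2·N_eff·c/m² = 2 × 7.92 × 0.048 / 0.76² = 0.7603 / 0.5776 ≈ 1.32 mm.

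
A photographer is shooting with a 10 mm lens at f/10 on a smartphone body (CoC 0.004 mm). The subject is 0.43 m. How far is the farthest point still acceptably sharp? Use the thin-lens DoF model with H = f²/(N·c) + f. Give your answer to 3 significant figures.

Hyperfocal distance H = f²/(N·c) + f = 10²/(10 × 0.004) + 10 = 100/0.04 + 10 ≈ 2510.0 mm ≈ 2.510 m.
Far limit Df = s·(H − f)/(H − s) = 430 × (2510.0 − 10) / (2510.0 − 430) = 430 × 2500.0 / 2080.0 ≈ 516.83 mm ≈ 0.517 m.

0.517 m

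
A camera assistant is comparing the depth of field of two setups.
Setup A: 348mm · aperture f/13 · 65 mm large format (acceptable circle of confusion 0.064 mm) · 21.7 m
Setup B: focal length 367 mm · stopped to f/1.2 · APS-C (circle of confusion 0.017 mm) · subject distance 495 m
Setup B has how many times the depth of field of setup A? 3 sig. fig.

11.5

Setup A: H = 348²/(13×0.064) + 348 ≈ 145905.7 mm; DoF = Df − Dn = 25430.4 − 18924.0 ≈ 6506.4 mm.
Setup B: H = 367²/(1.2×0.017) + 367 ≈ 6602769.0 mm; DoF = Df − Dn = 535087 − 460501 ≈ 74586 mm.
Ratio = 74586 / 6506.4 ≈ 11.5.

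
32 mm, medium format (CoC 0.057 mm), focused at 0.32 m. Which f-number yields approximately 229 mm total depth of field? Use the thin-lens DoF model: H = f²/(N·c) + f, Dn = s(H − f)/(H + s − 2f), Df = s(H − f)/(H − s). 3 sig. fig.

f/20

Write h = H − f = f²/(N·c). The thin-lens limits are Dn = s·h/(h + (s−f)) and Df = s·h/(h − (s−f)), so DoF = Df − Dn = 2·s·(s−f)·h / (h² − (s−f)²).
That is a quadratic in h: DoF·h² − 2·s·(s−f)·h − DoF·(s−f)² = 0 ⇒ h = (s−f)·(s + √(s² + DoF²)) / DoF = 288 × (320 + √(320² + 229²)) / 229 = 288 × (320 + 393.498) / 229 ≈ 897.33 mm.
Then N = f²/(c·h) = 32² / (0.057 × 897.33) = 1024 / 51.148 ≈ 20.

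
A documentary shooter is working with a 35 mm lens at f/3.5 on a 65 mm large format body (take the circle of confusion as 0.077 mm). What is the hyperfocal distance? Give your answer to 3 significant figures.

Hyperfocal distance H = f²/(N·c) + f = 35²/(3.5 × 0.077) + 35 = 1225/0.2695 + 35 ≈ 4580.5 mm ≈ 4.58 m.

4.58 m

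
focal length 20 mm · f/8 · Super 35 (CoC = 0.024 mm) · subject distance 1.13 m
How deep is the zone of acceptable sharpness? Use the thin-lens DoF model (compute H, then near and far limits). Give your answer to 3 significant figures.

1.68 m

Hyperfocal distance H = f²/(N·c) + f = 20²/(8 × 0.024) + 20 = 400/0.192 + 20 ≈ 2103.3 mm ≈ 2.103 m.
Near limit Dn = s·(H − f)/(H + s − 2f) = 1130 × (2103.3 − 20) / (2103.3 + 1130 − 2 × 20) = 1130 × 2083.3 / 3193.3 ≈ 737.2 mm.
Far limit Df = s·(H − f)/(H − s) = 1130 × (2103.3 − 20) / (2103.3 − 1130) = 1130 × 2083.3 / 973.3 ≈ 2418.7 mm.
Depth of field = Df − Dn = 2418.7 − 737.2 ≈ 1681.5 mm ≈ 1.68 m.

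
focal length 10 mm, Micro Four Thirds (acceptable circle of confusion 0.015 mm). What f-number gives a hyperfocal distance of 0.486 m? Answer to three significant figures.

Rearrange H = f²/(N·c) + f for N: N = f² / ((H − f)·c).
N = 10² / ((486 − 10) × 0.015) = 100 / 7.140 ≈ 14.

f/14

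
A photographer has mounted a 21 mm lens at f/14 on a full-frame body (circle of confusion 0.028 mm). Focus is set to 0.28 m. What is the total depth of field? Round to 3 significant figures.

Hyperfocal distance H = f²/(N·c) + f = 21²/(14 × 0.028) + 21 = 441/0.392 + 21 ≈ 1146.0 mm ≈ 1.146 m.
Near limit Dn = s·(H − f)/(H + s − 2f) = 280 × (1146.0 − 21) / (1146.0 + 280 − 2 × 21) = 280 × 1125.0 / 1384.0 ≈ 227.60 mm.
Far limit Df = s·(H − f)/(H − s) = 280 × (1146.0 − 21) / (1146.0 − 280) = 280 × 1125.0 / 866.0 ≈ 363.74 mm.
Depth of field = Df − Dn = 363.74 − 227.60 ≈ 136.14 mm.

136 mm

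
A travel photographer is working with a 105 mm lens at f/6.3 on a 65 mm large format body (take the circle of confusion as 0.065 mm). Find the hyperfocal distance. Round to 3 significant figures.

Hyperfocal distance H = f²/(N·c) + f = 105²/(6.3 × 0.065) + 105 = 11025/0.4095 + 105 ≈ 27028.1 mm ≈ 27.0 m.

27.0 m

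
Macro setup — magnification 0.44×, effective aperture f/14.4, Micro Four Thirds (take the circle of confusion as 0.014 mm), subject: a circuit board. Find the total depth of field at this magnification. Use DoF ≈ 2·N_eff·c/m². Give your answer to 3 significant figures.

At magnification m, DoF ≈ 2·N_eff·c/m² = 2 × 14.4 × 0.014 / 0.44² = 0.4032 / 0.1936 ≈ 2.08 mm.

2.08 mm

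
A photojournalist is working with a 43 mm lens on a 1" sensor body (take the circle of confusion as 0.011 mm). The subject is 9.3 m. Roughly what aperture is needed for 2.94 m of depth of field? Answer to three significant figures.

f/2.80

Write h = H − f = f²/(N·c). The thin-lens limits are Dn = s·h/(h + (s−f)) and Df = s·h/(h − (s−f)), so DoF = Df − Dn = 2·s·(s−f)·h / (h² − (s−f)²).
That is a quadratic in h: DoF·h² − 2·s·(s−f)·h − DoF·(s−f)² = 0 ⇒ h = (s−f)·(s + √(s² + DoF²)) / DoF = 9257 × (9300 + √(9300² + 2940²)) / 2940 = 9257 × (9300 + 9753.65) / 2940 ≈ 59993 mm.
Then N = f²/(c·h) = 43² / (0.011 × 59993) = 1849 / 659.92 ≈ 2.80.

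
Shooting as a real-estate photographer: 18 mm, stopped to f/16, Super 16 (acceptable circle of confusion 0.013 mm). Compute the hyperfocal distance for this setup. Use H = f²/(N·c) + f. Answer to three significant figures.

1.58 m

Hyperfocal distance H = f²/(N·c) + f = 18²/(16 × 0.013) + 18 = 324/0.208 + 18 ≈ 1575.7 mm ≈ 1.58 m.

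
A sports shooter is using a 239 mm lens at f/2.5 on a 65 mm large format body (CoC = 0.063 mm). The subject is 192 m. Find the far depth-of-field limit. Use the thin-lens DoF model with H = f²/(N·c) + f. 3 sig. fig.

407 m

Hyperfocal distance H = f²/(N·c) + f = 239²/(2.5 × 0.063) + 239 = 57121/0.1575 + 239 ≈ 362912.0 mm ≈ 362.9 m.
Far limit Df = s·(H − f)/(H − s) = 192000 × (362912.0 − 239) / (362912.0 − 192000) = 192000 × 362673.0 / 170912.0 ≈ 407421 mm ≈ 407 m.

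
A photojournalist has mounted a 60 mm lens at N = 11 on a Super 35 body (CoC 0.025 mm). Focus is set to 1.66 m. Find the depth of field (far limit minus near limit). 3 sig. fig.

412 mm

Hyperfocal distance H = f²/(N·c) + f = 60²/(11 × 0.025) + 60 = 3600/0.275 + 60 ≈ 13150.9 mm ≈ 13.15 m.
Near limit Dn = s·(H − f)/(H + s − 2f) = 1660 × (13150.9 − 60) / (13150.9 + 1660 − 2 × 60) = 1660 × 13090.9 / 14690.9 ≈ 1479.21 mm.
Far limit Df = s·(H − f)/(H − s) = 1660 × (13150.9 − 60) / (13150.9 − 1660) = 1660 × 13090.9 / 11490.9 ≈ 1891.14 mm.
Depth of field = Df − Dn = 1891.14 − 1479.21 ≈ 411.93 mm.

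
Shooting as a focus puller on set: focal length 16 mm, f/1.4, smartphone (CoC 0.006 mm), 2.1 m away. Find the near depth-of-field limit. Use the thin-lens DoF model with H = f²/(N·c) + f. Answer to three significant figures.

1.97 m

Hyperfocal distance H = f²/(N·c) + f = 16²/(1.4 × 0.006) + 16 = 256/0.0084 + 16 ≈ 30492.2 mm ≈ 30.49 m.
Near limit Dn = s·(H − f)/(H + s − 2f) = 2100 × (30492.2 − 16) / (30492.2 + 2100 − 2 × 16) = 2100 × 30476.2 / 32560.2 ≈ 1965.6 mm ≈ 1.97 m.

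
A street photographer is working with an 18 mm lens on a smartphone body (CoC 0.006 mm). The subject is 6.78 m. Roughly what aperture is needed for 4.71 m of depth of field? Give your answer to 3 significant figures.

f/2.50

Write h = H − f = f²/(N·c). The thin-lens limits are Dn = s·h/(h + (s−f)) and Df = s·h/(h − (s−f)), so DoF = Df − Dn = 2·s·(s−f)·h / (h² − (s−f)²).
That is a quadratic in h: DoF·h² − 2·s·(s−f)·h − DoF·(s−f)² = 0 ⇒ h = (s−f)·(s + √(s² + DoF²)) / DoF = 6762 × (6780 + √(6780² + 4710²)) / 4710 = 6762 × (6780 + 8255.45) / 4710 ≈ 21586 mm.
Then N = f²/(c·h) = 18² / (0.006 × 21586) = 324 / 129.52 ≈ 2.50.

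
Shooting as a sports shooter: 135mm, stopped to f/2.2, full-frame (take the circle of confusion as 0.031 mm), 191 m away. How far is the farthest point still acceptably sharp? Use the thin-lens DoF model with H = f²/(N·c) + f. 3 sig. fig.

Hyperfocal distance H = f²/(N·c) + f = 135²/(2.2 × 0.031) + 135 = 18225/0.0682 + 135 ≈ 267363.7 mm ≈ 267.4 m.
Far limit Df = s·(H − f)/(H − s) = 191000 × (267363.7 − 135) / (267363.7 − 191000) = 191000 × 267228.7 / 76363.7 ≈ 668389 mm ≈ 668 m.

668 m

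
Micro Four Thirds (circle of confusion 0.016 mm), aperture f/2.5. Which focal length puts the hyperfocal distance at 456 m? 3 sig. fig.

From H = f²/(N·c) + f, with f ≪ H: f ≈ √(H·N·c) = √(456000 × 2.5 × 0.016) = √18240 ≈ 135.1 mm.
The +f correction barely moves this — solving exactly, f² + N·c·f − N·c·H = 0 ⇒ f = (−N·c + √((N·c)² + 4·N·c·H))/2 = (−0.04 + √72960)/2 ≈ 135.04 mm, so f ≈ 135 mm.

135 mm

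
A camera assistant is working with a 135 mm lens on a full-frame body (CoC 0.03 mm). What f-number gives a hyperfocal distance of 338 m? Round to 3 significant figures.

Rearrange H = f²/(N·c) + f for N: N = f² / ((H − f)·c).
N = 135² / ((338000 − 135) × 0.03) = 18225 / 10136 ≈ 1.80.

f/1.80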